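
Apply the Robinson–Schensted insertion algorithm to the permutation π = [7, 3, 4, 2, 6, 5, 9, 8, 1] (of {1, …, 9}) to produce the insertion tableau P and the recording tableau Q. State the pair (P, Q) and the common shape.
P = [1, 4, 5, 8] / [2, 6, 9] / [3] / [7];  Q = [1, 3, 5, 7] / [2, 6, 8] / [4] / [9];  common shape = (4, 3, 1, 1)

Row-insert the values π_1, π_2, … into P one at a time, bumping the leftmost entry strictly greater than the inserted value down to the next row. The recording tableau Q records, in position (i, j), the step at which that cell was added to P.
  Insert 7 (step 1): P = [7];  Q = [1]
  Insert 3 (step 2): P = [3] / [7];  Q = [1] / [2]
  Insert 4 (step 3): P = [3, 4] / [7];  Q = [1, 3] / [2]
  Insert 2 (step 4): P = [2, 4] / [3] / [7];  Q = [1, 3] / [2] / [4]
  Insert 6 (step 5): P = [2, 4, 6] / [3] / [7];  Q = [1, 3, 5] / [2] / [4]
  Insert 5 (step 6): P = [2, 4, 5] / [3, 6] / [7];  Q = [1, 3, 5] / [2, 6] / [4]
  Insert 9 (step 7): P = [2, 4, 5, 9] / [3, 6] / [7];  Q = [1, 3, 5, 7] / [2, 6] / [4]
  Insert 8 (step 8): P = [2, 4, 5, 8] / [3, 6, 9] / [7];  Q = [1, 3, 5, 7] / [2, 6, 8] / [4]
  Insert 1 (step 9): P = [1, 4, 5, 8] / [2, 6, 9] / [3] / [7];  Q = [1, 3, 5, 7] / [2, 6, 8] / [4] / [9]
Final shape: (4, 3, 1, 1).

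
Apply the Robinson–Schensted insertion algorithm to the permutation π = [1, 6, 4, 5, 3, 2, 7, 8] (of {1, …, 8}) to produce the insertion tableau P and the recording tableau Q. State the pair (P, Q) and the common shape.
P = [1, 2, 5, 7, 8] / [3] / [4] / [6];  Q = [1, 2, 4, 7, 8] / [3] / [5] / [6];  common shape = (5, 1, 1, 1)

Row-insert the values π_1, π_2, … into P one at a time, bumping the leftmost entry strictly greater than the inserted value down to the next row. The recording tableau Q records, in position (i, j), the step at which that cell was added to P.
  Insert 1 (step 1): P = [1];  Q = [1]
  Insert 6 (step 2): P = [1, 6];  Q = [1, 2]
  Insert 4 (step 3): P = [1, 4] / [6];  Q = [1, 2] / [3]
  Insert 5 (step 4): P = [1, 4, 5] / [6];  Q = [1, 2, 4] / [3]
  Insert 3 (step 5): P = [1, 3, 5] / [4] / [6];  Q = [1, 2, 4] / [3] / [5]
  Insert 2 (step 6): P = [1, 2, 5] / [3] / [4] / [6];  Q = [1, 2, 4] / [3] / [5] / [6]
  Insert 7 (step 7): P = [1, 2, 5, 7] / [3] / [4] / [6];  Q = [1, 2, 4, 7] / [3] / [5] / [6]
  Insert 8 (step 8): P = [1, 2, 5, 7, 8] / [3] / [4] / [6];  Q = [1, 2, 4, 7, 8] / [3] / [5] / [6]
Final shape: (5, 1, 1, 1).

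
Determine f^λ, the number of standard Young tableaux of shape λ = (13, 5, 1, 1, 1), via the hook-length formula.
# SYT of shape (13, 5, 1, 1, 1) = 3770550

Hook-length formula: f^λ = n! / Π hook(c), product over all cells c of the Young diagram. For λ = (13, 5, 1, 1, 1), n = 21 boxes. Hook lengths by row (left-to-right, top-to-bottom): [17, 13, 12, 11, 10, 8, 7, 6, 5, 4, 3, 2, 1]; [8, 4, 3, 2, 1]; [3]; [2]; [1]. Product of hooks = 13549997260800. So f^λ = 21! / 13549997260800 = 51090942171709440000 / 13549997260800 = 3770550.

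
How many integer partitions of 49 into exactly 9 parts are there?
p(49, 9 parts) = 13338

Partitions of n into exactly k parts are in bijection with partitions of n − k into at most k parts (subtract 1 from each part). So p(49, exactly 9) = p(40, parts ≤ 9). Computing via the recurrence p(m, j) = p(m, j−1) + p(m−j, j) gives 13338.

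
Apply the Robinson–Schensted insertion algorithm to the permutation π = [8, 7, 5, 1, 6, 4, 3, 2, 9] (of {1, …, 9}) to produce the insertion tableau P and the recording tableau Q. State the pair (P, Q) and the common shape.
P = [1, 2, 9] / [3, 6] / [4] / [5] / [7] / [8];  Q = [1, 5, 9] / [2, 6] / [3] / [4] / [7] / [8];  common shape = (3, 2, 1, 1, 1, 1)

Row-insert the values π_1, π_2, … into P one at a time, bumping the leftmost entry strictly greater than the inserted value down to the next row. The recording tableau Q records, in position (i, j), the step at which that cell was added to P.
  Insert 8 (step 1): P = [8];  Q = [1]
  Insert 7 (step 2): P = [7] / [8];  Q = [1] / [2]
  Insert 5 (step 3): P = [5] / [7] / [8];  Q = [1] / [2] / [3]
  Insert 1 (step 4): P = [1] / [5] / [7] / [8];  Q = [1] / [2] / [3] / [4]
  Insert 6 (step 5): P = [1, 6] / [5] / [7] / [8];  Q = [1, 5] / [2] / [3] / [4]
  Insert 4 (step 6): P = [1, 4] / [5, 6] / [7] / [8];  Q = [1, 5] / [2, 6] / [3] / [4]
  Insert 3 (step 7): P = [1, 3] / [4, 6] / [5] / [7] / [8];  Q = [1, 5] / [2, 6] / [3] / [4] / [7]
  Insert 2 (step 8): P = [1, 2] / [3, 6] / [4] / [5] / [7] / [8];  Q = [1, 5] / [2, 6] / [3] / [4] / [7] / [8]
  Insert 9 (step 9): P = [1, 2, 9] / [3, 6] / [4] / [5] / [7] / [8];  Q = [1, 5, 9] / [2, 6] / [3] / [4] / [7] / [8]
Final shape: (3, 2, 1, 1, 1, 1).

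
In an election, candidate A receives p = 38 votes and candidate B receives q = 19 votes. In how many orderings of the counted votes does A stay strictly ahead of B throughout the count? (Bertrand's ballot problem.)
Strict-lead orderings = 212327989773900

Total orderings of the 57 votes with 38 for A: C(57, 38) = 636983969321700. By the Bertrand ballot formula (Cycle Lemma / reflection principle), the number of orderings in which A is strictly ahead of B throughout is (p − q)/(p + q) · C(p + q, p) = (38 − 19)/(38 + 19) · 636983969321700 = 212327989773900.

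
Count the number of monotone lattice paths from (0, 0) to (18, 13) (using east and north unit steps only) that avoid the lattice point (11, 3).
Number of paths = 199174003

Total paths from (0, 0) to (18, 13): C(31, 18) = 206253075. Paths through (11, 3): (paths (0, 0) → (11, 3)) × (paths (11, 3) → (18, 13)) = C(14, 11) · C(17, 7) = 364 · 19448 = 7079072. Avoidance count = 206253075 − 7079072 = 199174003.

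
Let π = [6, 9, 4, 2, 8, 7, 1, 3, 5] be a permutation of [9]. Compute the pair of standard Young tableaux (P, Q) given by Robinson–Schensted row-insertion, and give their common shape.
P = [1, 3, 5] / [2, 7] / [4, 8] / [6, 9];  Q = [1, 2, 9] / [3, 5] / [4, 6] / [7, 8];  common shape = (3, 2, 2, 2)

Row-insert the values π_1, π_2, … into P one at a time, bumping the leftmost entry strictly greater than the inserted value down to the next row. The recording tableau Q records, in position (i, j), the step at which that cell was added to P.
  Insert 6 (step 1): P = [6];  Q = [1]
  Insert 9 (step 2): P = [6, 9];  Q = [1, 2]
  Insert 4 (step 3): P = [4, 9] / [6];  Q = [1, 2] / [3]
  Insert 2 (step 4): P = [2, 9] / [4] / [6];  Q = [1, 2] / [3] / [4]
  Insert 8 (step 5): P = [2, 8] / [4, 9] / [6];  Q = [1, 2] / [3, 5] / [4]
  Insert 7 (step 6): P = [2, 7] / [4, 8] / [6, 9];  Q = [1, 2] / [3, 5] / [4, 6]
  Insert 1 (step 7): P = [1, 7] / [2, 8] / [4, 9] / [6];  Q = [1, 2] / [3, 5] / [4, 6] / [7]
  Insert 3 (step 8): P = [1, 3] / [2, 7] / [4, 8] / [6, 9];  Q = [1, 2] / [3, 5] / [4, 6] / [7, 8]
  Insert 5 (step 9): P = [1, 3, 5] / [2, 7] / [4, 8] / [6, 9];  Q = [1, 2, 9] / [3, 5] / [4, 6] / [7, 8]
Final shape: (3, 2, 2, 2).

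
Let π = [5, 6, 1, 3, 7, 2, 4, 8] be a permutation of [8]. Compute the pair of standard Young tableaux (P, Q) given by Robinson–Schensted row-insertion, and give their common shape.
P = [1, 2, 4, 8] / [3, 6, 7] / [5];  Q = [1, 2, 5, 8] / [3, 4, 7] / [6];  common shape = (4, 3, 1)

Row-insert the values π_1, π_2, … into P one at a time, bumping the leftmost entry strictly greater than the inserted value down to the next row. The recording tableau Q records, in position (i, j), the step at which that cell was added to P.
  Insert 5 (step 1): P = [5];  Q = [1]
  Insert 6 (step 2): P = [5, 6];  Q = [1, 2]
  Insert 1 (step 3): P = [1, 6] / [5];  Q = [1, 2] / [3]
  Insert 3 (step 4): P = [1, 3] / [5, 6];  Q = [1, 2] / [3, 4]
  Insert 7 (step 5): P = [1, 3, 7] / [5, 6];  Q = [1, 2, 5] / [3, 4]
  Insert 2 (step 6): P = [1, 2, 7] / [3, 6] / [5];  Q = [1, 2, 5] / [3, 4] / [6]
  Insert 4 (step 7): P = [1, 2, 4] / [3, 6, 7] / [5];  Q = [1, 2, 5] / [3, 4, 7] / [6]
  Insert 8 (step 8): P = [1, 2, 4, 8] / [3, 6, 7] / [5];  Q = [1, 2, 5, 8] / [3, 4, 7] / [6]
Final shape: (4, 3, 1).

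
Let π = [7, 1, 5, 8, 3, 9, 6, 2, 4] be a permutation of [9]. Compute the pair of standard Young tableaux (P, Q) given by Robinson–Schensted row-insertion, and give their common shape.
P = [1, 2, 4, 9] / [3, 6] / [5, 8] / [7];  Q = [1, 3, 4, 6] / [2, 7] / [5, 9] / [8];  common shape = (4, 2, 2, 1)

Row-insert the values π_1, π_2, … into P one at a time, bumping the leftmost entry strictly greater than the inserted value down to the next row. The recording tableau Q records, in position (i, j), the step at which that cell was added to P.
  Insert 7 (step 1): P = [7];  Q = [1]
  Insert 1 (step 2): P = [1] / [7];  Q = [1] / [2]
  Insert 5 (step 3): P = [1, 5] / [7];  Q = [1, 3] / [2]
  Insert 8 (step 4): P = [1, 5, 8] / [7];  Q = [1, 3, 4] / [2]
  Insert 3 (step 5): P = [1, 3, 8] / [5] / [7];  Q = [1, 3, 4] / [2] / [5]
  Insert 9 (step 6): P = [1, 3, 8, 9] / [5] / [7];  Q = [1, 3, 4, 6] / [2] / [5]
  Insert 6 (step 7): P = [1, 3, 6, 9] / [5, 8] / [7];  Q = [1, 3, 4, 6] / [2, 7] / [5]
  Insert 2 (step 8): P = [1, 2, 6, 9] / [3, 8] / [5] / [7];  Q = [1, 3, 4, 6] / [2, 7] / [5] / [8]
  Insert 4 (step 9): P = [1, 2, 4, 9] / [3, 6] / [5, 8] / [7];  Q = [1, 3, 4, 6] / [2, 7] / [5, 9] / [8]
Final shape: (4, 2, 2, 1).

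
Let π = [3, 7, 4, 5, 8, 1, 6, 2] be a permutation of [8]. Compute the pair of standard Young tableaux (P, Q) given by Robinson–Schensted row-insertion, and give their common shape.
P = [1, 2, 5, 6] / [3, 4] / [7, 8];  Q = [1, 2, 4, 5] / [3, 7] / [6, 8];  common shape = (4, 2, 2)

Row-insert the values π_1, π_2, … into P one at a time, bumping the leftmost entry strictly greater than the inserted value down to the next row. The recording tableau Q records, in position (i, j), the step at which that cell was added to P.
  Insert 3 (step 1): P = [3];  Q = [1]
  Insert 7 (step 2): P = [3, 7];  Q = [1, 2]
  Insert 4 (step 3): P = [3, 4] / [7];  Q = [1, 2] / [3]
  Insert 5 (step 4): P = [3, 4, 5] / [7];  Q = [1, 2, 4] / [3]
  Insert 8 (step 5): P = [3, 4, 5, 8] / [7];  Q = [1, 2, 4, 5] / [3]
  Insert 1 (step 6): P = [1, 4, 5, 8] / [3] / [7];  Q = [1, 2, 4, 5] / [3] / [6]
  Insert 6 (step 7): P = [1, 4, 5, 6] / [3, 8] / [7];  Q = [1, 2, 4, 5] / [3, 7] / [6]
  Insert 2 (step 8): P = [1, 2, 5, 6] / [3, 4] / [7, 8];  Q = [1, 2, 4, 5] / [3, 7] / [6, 8]
Final shape: (4, 2, 2).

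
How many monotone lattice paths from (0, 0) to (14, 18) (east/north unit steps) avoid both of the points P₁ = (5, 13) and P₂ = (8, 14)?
Number of paths = 394327884

Inclusion–exclusion. Total paths: C(32, 14) = 471435600. Through P₁: C(18, 5)·C(14, 9) = 17153136. Through P₂: C(22, 8)·C(10, 6) = 67151700. Since P₁ is strictly southwest of P₂, a monotone path through both must visit P₁ then P₂; paths through both = C(18, 5)·C(4, 3)·C(10, 6) = 7197120. Avoid both = 471435600 − 17153136 − 67151700 + 7197120 = 394327884.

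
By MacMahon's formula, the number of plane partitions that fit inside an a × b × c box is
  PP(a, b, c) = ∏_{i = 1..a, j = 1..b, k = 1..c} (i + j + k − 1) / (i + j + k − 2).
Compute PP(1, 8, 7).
PP(1, 8, 7) = 6435

Evaluate the triple product over i = 1..1, j = 1..8, k = 1..7. The factors are (2/1) · (3/2) · (4/3) · (5/4) · (6/5) · (7/6) · (8/7) · (3/2) · … (56 factors total). The numerators and denominators telescope so the product is an integer; carrying out the multiplication exactly gives PP(1, 8, 7) = 6435.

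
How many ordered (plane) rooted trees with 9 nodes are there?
C_8 = 1430

These ordered rooted trees are counted by the Catalan number C_n = (1/(n + 1)) · C(2n, n). For n = 8: C_8 = (1/9) · C(16, 8) = 12870/9 = 1430.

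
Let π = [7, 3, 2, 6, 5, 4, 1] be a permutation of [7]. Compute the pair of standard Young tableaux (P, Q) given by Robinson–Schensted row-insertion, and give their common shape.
P = [1, 4] / [2, 5] / [3] / [6] / [7];  Q = [1, 4] / [2, 5] / [3] / [6] / [7];  common shape = (2, 2, 1, 1, 1)

Row-insert the values π_1, π_2, … into P one at a time, bumping the leftmost entry strictly greater than the inserted value down to the next row. The recording tableau Q records, in position (i, j), the step at which that cell was added to P.
  Insert 7 (step 1): P = [7];  Q = [1]
  Insert 3 (step 2): P = [3] / [7];  Q = [1] / [2]
  Insert 2 (step 3): P = [2] / [3] / [7];  Q = [1] / [2] / [3]
  Insert 6 (step 4): P = [2, 6] / [3] / [7];  Q = [1, 4] / [2] / [3]
  Insert 5 (step 5): P = [2, 5] / [3, 6] / [7];  Q = [1, 4] / [2, 5] / [3]
  Insert 4 (step 6): P = [2, 4] / [3, 5] / [6] / [7];  Q = [1, 4] / [2, 5] / [3] / [6]
  Insert 1 (step 7): P = [1, 4] / [2, 5] / [3] / [6] / [7];  Q = [1, 4] / [2, 5] / [3] / [6] / [7]
Final shape: (2, 2, 1, 1, 1).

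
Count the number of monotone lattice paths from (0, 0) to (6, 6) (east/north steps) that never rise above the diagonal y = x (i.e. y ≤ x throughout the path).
Number of paths = 132

By the reflection principle (André's argument), the number of monotone paths to (6, 6) with n ≤ m that never go above y = x is C(12, 6) − C(12, 7) = 924 − 792 = 132.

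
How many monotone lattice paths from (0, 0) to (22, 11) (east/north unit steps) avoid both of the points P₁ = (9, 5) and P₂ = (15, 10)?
Number of paths = 120467768

Inclusion–exclusion. Total paths: C(33, 22) = 193536720. Through P₁: C(14, 9)·C(19, 13) = 54318264. Through P₂: C(25, 15)·C(8, 7) = 26150080. Since P₁ is strictly southwest of P₂, a monotone path through both must visit P₁ then P₂; paths through both = C(14, 9)·C(11, 6)·C(8, 7) = 7399392. Avoid both = 193536720 − 54318264 − 26150080 + 7399392 = 120467768.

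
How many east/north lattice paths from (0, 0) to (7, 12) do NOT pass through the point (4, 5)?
Number of paths = 35268

Total paths from (0, 0) to (7, 12): C(19, 7) = 50388. Paths through (4, 5): (paths (0, 0) → (4, 5)) × (paths (4, 5) → (7, 12)) = C(9, 4) · C(10, 3) = 126 · 120 = 15120. Avoidance count = 50388 − 15120 = 35268.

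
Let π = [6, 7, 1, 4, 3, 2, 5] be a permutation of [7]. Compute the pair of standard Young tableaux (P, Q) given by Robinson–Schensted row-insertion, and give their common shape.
P = [1, 2, 5] / [3, 7] / [4] / [6];  Q = [1, 2, 7] / [3, 4] / [5] / [6];  common shape = (3, 2, 1, 1)

Row-insert the values π_1, π_2, … into P one at a time, bumping the leftmost entry strictly greater than the inserted value down to the next row. The recording tableau Q records, in position (i, j), the step at which that cell was added to P.
  Insert 6 (step 1): P = [6];  Q = [1]
  Insert 7 (step 2): P = [6, 7];  Q = [1, 2]
  Insert 1 (step 3): P = [1, 7] / [6];  Q = [1, 2] / [3]
  Insert 4 (step 4): P = [1, 4] / [6, 7];  Q = [1, 2] / [3, 4]
  Insert 3 (step 5): P = [1, 3] / [4, 7] / [6];  Q = [1, 2] / [3, 4] / [5]
  Insert 2 (step 6): P = [1, 2] / [3, 7] / [4] / [6];  Q = [1, 2] / [3, 4] / [5] / [6]
  Insert 5 (step 7): P = [1, 2, 5] / [3, 7] / [4] / [6];  Q = [1, 2, 7] / [3, 4] / [5] / [6]
Final shape: (3, 2, 1, 1).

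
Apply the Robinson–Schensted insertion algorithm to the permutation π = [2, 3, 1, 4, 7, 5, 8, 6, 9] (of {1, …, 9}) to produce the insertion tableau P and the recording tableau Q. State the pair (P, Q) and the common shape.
P = [1, 3, 4, 5, 6, 9] / [2, 7, 8];  Q = [1, 2, 4, 5, 7, 9] / [3, 6, 8];  common shape = (6, 3)

Row-insert the values π_1, π_2, … into P one at a time, bumping the leftmost entry strictly greater than the inserted value down to the next row. The recording tableau Q records, in position (i, j), the step at which that cell was added to P.
  Insert 2 (step 1): P = [2];  Q = [1]
  Insert 3 (step 2): P = [2, 3];  Q = [1, 2]
  Insert 1 (step 3): P = [1, 3] / [2];  Q = [1, 2] / [3]
  Insert 4 (step 4): P = [1, 3, 4] / [2];  Q = [1, 2, 4] / [3]
  Insert 7 (step 5): P = [1, 3, 4, 7] / [2];  Q = [1, 2, 4, 5] / [3]
  Insert 5 (step 6): P = [1, 3, 4, 5] / [2, 7];  Q = [1, 2, 4, 5] / [3, 6]
  Insert 8 (step 7): P = [1, 3, 4, 5, 8] / [2, 7];  Q = [1, 2, 4, 5, 7] / [3, 6]
  Insert 6 (step 8): P = [1, 3, 4, 5, 6] / [2, 7, 8];  Q = [1, 2, 4, 5, 7] / [3, 6, 8]
  Insert 9 (step 9): P = [1, 3, 4, 5, 6, 9] / [2, 7, 8];  Q = [1, 2, 4, 5, 7, 9] / [3, 6, 8]
Final shape: (6, 3).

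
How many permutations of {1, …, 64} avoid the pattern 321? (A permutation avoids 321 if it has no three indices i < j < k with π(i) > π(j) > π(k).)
C_64 = 368479169875816659479009042713546950

These 321-avoiding permutations are counted by the Catalan number C_n = (1/(n + 1)) · C(2n, n). For n = 64: C_64 = (1/65) · C(128, 64) = 23951146041928082866135587776380551750/65 = 368479169875816659479009042713546950.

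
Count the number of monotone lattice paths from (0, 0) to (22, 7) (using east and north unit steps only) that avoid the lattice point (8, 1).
Number of paths = 1211940

Total paths from (0, 0) to (22, 7): C(29, 22) = 1560780. Paths through (8, 1): (paths (0, 0) → (8, 1)) × (paths (8, 1) → (22, 7)) = C(9, 8) · C(20, 14) = 9 · 38760 = 348840. Avoidance count = 1560780 − 348840 = 1211940.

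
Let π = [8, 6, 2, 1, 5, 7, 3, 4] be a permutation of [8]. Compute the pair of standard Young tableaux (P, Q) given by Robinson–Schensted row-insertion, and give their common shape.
P = [1, 3, 4] / [2, 5, 7] / [6] / [8];  Q = [1, 5, 6] / [2, 7, 8] / [3] / [4];  common shape = (3, 3, 1, 1)

Row-insert the values π_1, π_2, … into P one at a time, bumping the leftmost entry strictly greater than the inserted value down to the next row. The recording tableau Q records, in position (i, j), the step at which that cell was added to P.
  Insert 8 (step 1): P = [8];  Q = [1]
  Insert 6 (step 2): P = [6] / [8];  Q = [1] / [2]
  Insert 2 (step 3): P = [2] / [6] / [8];  Q = [1] / [2] / [3]
  Insert 1 (step 4): P = [1] / [2] / [6] / [8];  Q = [1] / [2] / [3] / [4]
  Insert 5 (step 5): P = [1, 5] / [2] / [6] / [8];  Q = [1, 5] / [2] / [3] / [4]
  Insert 7 (step 6): P = [1, 5, 7] / [2] / [6] / [8];  Q = [1, 5, 6] / [2] / [3] / [4]
  Insert 3 (step 7): P = [1, 3, 7] / [2, 5] / [6] / [8];  Q = [1, 5, 6] / [2, 7] / [3] / [4]
  Insert 4 (step 8): P = [1, 3, 4] / [2, 5, 7] / [6] / [8];  Q = [1, 5, 6] / [2, 7, 8] / [3] / [4]
Final shape: (3, 3, 1, 1).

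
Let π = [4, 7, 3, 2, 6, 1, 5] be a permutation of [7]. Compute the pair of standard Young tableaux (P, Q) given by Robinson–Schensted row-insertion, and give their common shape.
P = [1, 5] / [2, 6] / [3, 7] / [4];  Q = [1, 2] / [3, 5] / [4, 7] / [6];  common shape = (2, 2, 2, 1)

Row-insert the values π_1, π_2, … into P one at a time, bumping the leftmost entry strictly greater than the inserted value down to the next row. The recording tableau Q records, in position (i, j), the step at which that cell was added to P.
  Insert 4 (step 1): P = [4];  Q = [1]
  Insert 7 (step 2): P = [4, 7];  Q = [1, 2]
  Insert 3 (step 3): P = [3, 7] / [4];  Q = [1, 2] / [3]
  Insert 2 (step 4): P = [2, 7] / [3] / [4];  Q = [1, 2] / [3] / [4]
  Insert 6 (step 5): P = [2, 6] / [3, 7] / [4];  Q = [1, 2] / [3, 5] / [4]
  Insert 1 (step 6): P = [1, 6] / [2, 7] / [3] / [4];  Q = [1, 2] / [3, 5] / [4] / [6]
  Insert 5 (step 7): P = [1, 5] / [2, 6] / [3, 7] / [4];  Q = [1, 2] / [3, 5] / [4, 7] / [6]
Final shape: (2, 2, 2, 1).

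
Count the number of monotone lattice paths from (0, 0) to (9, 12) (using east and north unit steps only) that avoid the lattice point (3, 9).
Number of paths = 275450

Total paths from (0, 0) to (9, 12): C(21, 9) = 293930. Paths through (3, 9): (paths (0, 0) → (3, 9)) × (paths (3, 9) → (9, 12)) = C(12, 3) · C(9, 6) = 220 · 84 = 18480. Avoidance count = 293930 − 18480 = 275450.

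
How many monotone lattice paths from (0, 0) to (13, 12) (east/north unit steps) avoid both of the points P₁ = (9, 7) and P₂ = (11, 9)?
Number of paths = 2765660

Inclusion–exclusion. Total paths: C(25, 13) = 5200300. Through P₁: C(16, 9)·C(9, 4) = 1441440. Through P₂: C(20, 11)·C(5, 2) = 1679600. Since P₁ is strictly southwest of P₂, a monotone path through both must visit P₁ then P₂; paths through both = C(16, 9)·C(4, 2)·C(5, 2) = 686400. Avoid both = 5200300 − 1441440 − 1679600 + 686400 = 2765660.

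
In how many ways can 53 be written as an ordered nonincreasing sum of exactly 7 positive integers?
p(53, 7 parts) = 12241

Partitions of n into exactly k parts are in bijection with partitions of n − k into at most k parts (subtract 1 from each part). So p(53, exactly 7) = p(46, parts ≤ 7). Computing via the recurrence p(m, j) = p(m, j−1) + p(m−j, j) gives 12241.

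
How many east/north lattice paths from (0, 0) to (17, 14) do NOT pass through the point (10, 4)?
Number of paths = 245715077

Total paths from (0, 0) to (17, 14): C(31, 17) = 265182525. Paths through (10, 4): (paths (0, 0) → (10, 4)) × (paths (10, 4) → (17, 14)) = C(14, 10) · C(17, 7) = 1001 · 19448 = 19467448. Avoidance count = 265182525 − 19467448 = 245715077.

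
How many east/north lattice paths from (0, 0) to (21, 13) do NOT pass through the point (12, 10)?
Number of paths = 785721640

Total paths from (0, 0) to (21, 13): C(34, 21) = 927983760. Paths through (12, 10): (paths (0, 0) → (12, 10)) × (paths (12, 10) → (21, 13)) = C(22, 12) · C(12, 9) = 646646 · 220 = 142262120. Avoidance count = 927983760 − 142262120 = 785721640.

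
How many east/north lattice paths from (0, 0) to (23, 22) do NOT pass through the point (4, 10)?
Number of paths = 3975453718275

Total paths from (0, 0) to (23, 22): C(45, 23) = 4116715363800. Paths through (4, 10): (paths (0, 0) → (4, 10)) × (paths (4, 10) → (23, 22)) = C(14, 4) · C(31, 19) = 1001 · 141120525 = 141261645525. Avoidance count = 4116715363800 − 141261645525 = 3975453718275.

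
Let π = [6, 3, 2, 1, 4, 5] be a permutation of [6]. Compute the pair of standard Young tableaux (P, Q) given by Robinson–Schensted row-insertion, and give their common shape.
P = [1, 4, 5] / [2] / [3] / [6];  Q = [1, 5, 6] / [2] / [3] / [4];  common shape = (3, 1, 1, 1)

Row-insert the values π_1, π_2, … into P one at a time, bumping the leftmost entry strictly greater than the inserted value down to the next row. The recording tableau Q records, in position (i, j), the step at which that cell was added to P.
  Insert 6 (step 1): P = [6];  Q = [1]
  Insert 3 (step 2): P = [3] / [6];  Q = [1] / [2]
  Insert 2 (step 3): P = [2] / [3] / [6];  Q = [1] / [2] / [3]
  Insert 1 (step 4): P = [1] / [2] / [3] / [6];  Q = [1] / [2] / [3] / [4]
  Insert 4 (step 5): P = [1, 4] / [2] / [3] / [6];  Q = [1, 5] / [2] / [3] / [4]
  Insert 5 (step 6): P = [1, 4, 5] / [2] / [3] / [6];  Q = [1, 5, 6] / [2] / [3] / [4]
Final shape: (3, 1, 1, 1).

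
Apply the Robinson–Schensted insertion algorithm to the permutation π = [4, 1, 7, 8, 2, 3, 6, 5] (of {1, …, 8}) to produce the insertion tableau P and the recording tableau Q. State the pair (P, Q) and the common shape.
P = [1, 2, 3, 5] / [4, 6, 8] / [7];  Q = [1, 3, 4, 7] / [2, 5, 6] / [8];  common shape = (4, 3, 1)

Row-insert the values π_1, π_2, … into P one at a time, bumping the leftmost entry strictly greater than the inserted value down to the next row. The recording tableau Q records, in position (i, j), the step at which that cell was added to P.
  Insert 4 (step 1): P = [4];  Q = [1]
  Insert 1 (step 2): P = [1] / [4];  Q = [1] / [2]
  Insert 7 (step 3): P = [1, 7] / [4];  Q = [1, 3] / [2]
  Insert 8 (step 4): P = [1, 7, 8] / [4];  Q = [1, 3, 4] / [2]
  Insert 2 (step 5): P = [1, 2, 8] / [4, 7];  Q = [1, 3, 4] / [2, 5]
  Insert 3 (step 6): P = [1, 2, 3] / [4, 7, 8];  Q = [1, 3, 4] / [2, 5, 6]
  Insert 6 (step 7): P = [1, 2, 3, 6] / [4, 7, 8];  Q = [1, 3, 4, 7] / [2, 5, 6]
  Insert 5 (step 8): P = [1, 2, 3, 5] / [4, 6, 8] / [7];  Q = [1, 3, 4, 7] / [2, 5, 6] / [8]
Final shape: (4, 3, 1).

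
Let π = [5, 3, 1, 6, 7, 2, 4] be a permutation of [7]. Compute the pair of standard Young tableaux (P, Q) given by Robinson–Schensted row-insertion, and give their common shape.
P = [1, 2, 4] / [3, 6, 7] / [5];  Q = [1, 4, 5] / [2, 6, 7] / [3];  common shape = (3, 3, 1)

Row-insert the values π_1, π_2, … into P one at a time, bumping the leftmost entry strictly greater than the inserted value down to the next row. The recording tableau Q records, in position (i, j), the step at which that cell was added to P.
  Insert 5 (step 1): P = [5];  Q = [1]
  Insert 3 (step 2): P = [3] / [5];  Q = [1] / [2]
  Insert 1 (step 3): P = [1] / [3] / [5];  Q = [1] / [2] / [3]
  Insert 6 (step 4): P = [1, 6] / [3] / [5];  Q = [1, 4] / [2] / [3]
  Insert 7 (step 5): P = [1, 6, 7] / [3] / [5];  Q = [1, 4, 5] / [2] / [3]
  Insert 2 (step 6): P = [1, 2, 7] / [3, 6] / [5];  Q = [1, 4, 5] / [2, 6] / [3]
  Insert 4 (step 7): P = [1, 2, 4] / [3, 6, 7] / [5];  Q = [1, 4, 5] / [2, 6, 7] / [3]
Final shape: (3, 3, 1).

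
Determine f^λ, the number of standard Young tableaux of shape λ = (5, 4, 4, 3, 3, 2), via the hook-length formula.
# SYT of shape (5, 4, 4, 3, 3, 2) = 224478540

Hook-length formula: f^λ = n! / Π hook(c), product over all cells c of the Young diagram. For λ = (5, 4, 4, 3, 3, 2), n = 21 boxes. Hook lengths by row (left-to-right, top-to-bottom): [10, 9, 7, 4, 1]; [8, 7, 5, 2]; [7, 6, 4, 1]; [5, 4, 2]; [4, 3, 1]; [2, 1]. Product of hooks = 227598336000. So f^λ = 21! / 227598336000 = 51090942171709440000 / 227598336000 = 224478540.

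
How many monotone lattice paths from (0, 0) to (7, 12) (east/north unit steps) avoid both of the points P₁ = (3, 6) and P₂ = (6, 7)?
Number of paths = 24468

Inclusion–exclusion. Total paths: C(19, 7) = 50388. Through P₁: C(9, 3)·C(10, 4) = 17640. Through P₂: C(13, 6)·C(6, 1) = 10296. Since P₁ is strictly southwest of P₂, a monotone path through both must visit P₁ then P₂; paths through both = C(9, 3)·C(4, 3)·C(6, 1) = 2016. Avoid both = 50388 − 17640 − 10296 + 2016 = 24468.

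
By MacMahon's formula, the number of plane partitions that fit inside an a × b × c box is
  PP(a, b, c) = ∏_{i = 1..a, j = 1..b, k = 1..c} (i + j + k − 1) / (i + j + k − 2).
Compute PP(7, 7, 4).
PP(7, 7, 4) = 142174944340

Evaluate the triple product over i = 1..7, j = 1..7, k = 1..4. The factors are (2/1) · (3/2) · (4/3) · (5/4) · (3/2) · (4/3) · (5/4) · (6/5) · … (196 factors total). The numerators and denominators telescope so the product is an integer; carrying out the multiplication exactly gives PP(7, 7, 4) = 142174944340.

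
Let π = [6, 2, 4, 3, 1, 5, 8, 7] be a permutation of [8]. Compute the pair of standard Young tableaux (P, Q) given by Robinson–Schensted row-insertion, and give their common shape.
P = [1, 3, 5, 7] / [2, 8] / [4] / [6];  Q = [1, 3, 6, 7] / [2, 8] / [4] / [5];  common shape = (4, 2, 1, 1)

Row-insert the values π_1, π_2, … into P one at a time, bumping the leftmost entry strictly greater than the inserted value down to the next row. The recording tableau Q records, in position (i, j), the step at which that cell was added to P.
  Insert 6 (step 1): P = [6];  Q = [1]
  Insert 2 (step 2): P = [2] / [6];  Q = [1] / [2]
  Insert 4 (step 3): P = [2, 4] / [6];  Q = [1, 3] / [2]
  Insert 3 (step 4): P = [2, 3] / [4] / [6];  Q = [1, 3] / [2] / [4]
  Insert 1 (step 5): P = [1, 3] / [2] / [4] / [6];  Q = [1, 3] / [2] / [4] / [5]
  Insert 5 (step 6): P = [1, 3, 5] / [2] / [4] / [6];  Q = [1, 3, 6] / [2] / [4] / [5]
  Insert 8 (step 7): P = [1, 3, 5, 8] / [2] / [4] / [6];  Q = [1, 3, 6, 7] / [2] / [4] / [5]
  Insert 7 (step 8): P = [1, 3, 5, 7] / [2, 8] / [4] / [6];  Q = [1, 3, 6, 7] / [2, 8] / [4] / [5]
Final shape: (4, 2, 1, 1).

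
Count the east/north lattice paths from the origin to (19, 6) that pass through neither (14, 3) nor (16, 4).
Number of paths = 110970

Inclusion–exclusion. Total paths: C(25, 19) = 177100. Through P₁: C(17, 14)·C(8, 5) = 38080. Through P₂: C(20, 16)·C(5, 3) = 48450. Since P₁ is strictly southwest of P₂, a monotone path through both must visit P₁ then P₂; paths through both = C(17, 14)·C(3, 2)·C(5, 3) = 20400. Avoid both = 177100 − 38080 − 48450 + 20400 = 110970.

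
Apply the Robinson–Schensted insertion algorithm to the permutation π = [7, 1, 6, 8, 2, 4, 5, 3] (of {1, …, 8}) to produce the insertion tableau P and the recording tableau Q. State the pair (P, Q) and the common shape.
P = [1, 2, 3, 5] / [4, 8] / [6] / [7];  Q = [1, 3, 4, 7] / [2, 6] / [5] / [8];  common shape = (4, 2, 1, 1)

Row-insert the values π_1, π_2, … into P one at a time, bumping the leftmost entry strictly greater than the inserted value down to the next row. The recording tableau Q records, in position (i, j), the step at which that cell was added to P.
  Insert 7 (step 1): P = [7];  Q = [1]
  Insert 1 (step 2): P = [1] / [7];  Q = [1] / [2]
  Insert 6 (step 3): P = [1, 6] / [7];  Q = [1, 3] / [2]
  Insert 8 (step 4): P = [1, 6, 8] / [7];  Q = [1, 3, 4] / [2]
  Insert 2 (step 5): P = [1, 2, 8] / [6] / [7];  Q = [1, 3, 4] / [2] / [5]
  Insert 4 (step 6): P = [1, 2, 4] / [6, 8] / [7];  Q = [1, 3, 4] / [2, 6] / [5]
  Insert 5 (step 7): P = [1, 2, 4, 5] / [6, 8] / [7];  Q = [1, 3, 4, 7] / [2, 6] / [5]
  Insert 3 (step 8): P = [1, 2, 3, 5] / [4, 8] / [6] / [7];  Q = [1, 3, 4, 7] / [2, 6] / [5] / [8]
Final shape: (4, 2, 1, 1).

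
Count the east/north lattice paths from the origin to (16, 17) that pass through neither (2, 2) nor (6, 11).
Number of paths = 636697862

Inclusion–exclusion. Total paths: C(33, 16) = 1166803110. Through P₁: C(4, 2)·C(29, 14) = 465352560. Through P₂: C(17, 6)·C(16, 10) = 99107008. Since P₁ is strictly southwest of P₂, a monotone path through both must visit P₁ then P₂; paths through both = C(4, 2)·C(13, 4)·C(16, 10) = 34354320. Avoid both = 1166803110 − 465352560 − 99107008 + 34354320 = 636697862.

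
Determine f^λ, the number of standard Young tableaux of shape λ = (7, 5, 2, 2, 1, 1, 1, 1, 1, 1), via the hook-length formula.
# SYT of shape (7, 5, 2, 2, 1, 1, 1, 1, 1, 1) = 670273450

Hook-length formula: f^λ = n! / Π hook(c), product over all cells c of the Young diagram. For λ = (7, 5, 2, 2, 1, 1, 1, 1, 1, 1), n = 22 boxes. Hook lengths by row (left-to-right, top-to-bottom): [16, 9, 6, 5, 4, 2, 1]; [13, 6, 3, 2, 1]; [9, 2]; [8, 1]; [6]; [5]; [4]; [3]; [2]; [1]. Product of hooks = 1676928614400. So f^λ = 22! / 1676928614400 = 1124000727777607680000 / 1676928614400 = 670273450.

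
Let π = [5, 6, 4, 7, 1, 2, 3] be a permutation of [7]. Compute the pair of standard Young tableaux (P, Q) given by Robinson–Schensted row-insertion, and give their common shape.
P = [1, 2, 3] / [4, 6, 7] / [5];  Q = [1, 2, 4] / [3, 6, 7] / [5];  common shape = (3, 3, 1)

Row-insert the values π_1, π_2, … into P one at a time, bumping the leftmost entry strictly greater than the inserted value down to the next row. The recording tableau Q records, in position (i, j), the step at which that cell was added to P.
  Insert 5 (step 1): P = [5];  Q = [1]
  Insert 6 (step 2): P = [5, 6];  Q = [1, 2]
  Insert 4 (step 3): P = [4, 6] / [5];  Q = [1, 2] / [3]
  Insert 7 (step 4): P = [4, 6, 7] / [5];  Q = [1, 2, 4] / [3]
  Insert 1 (step 5): P = [1, 6, 7] / [4] / [5];  Q = [1, 2, 4] / [3] / [5]
  Insert 2 (step 6): P = [1, 2, 7] / [4, 6] / [5];  Q = [1, 2, 4] / [3, 6] / [5]
  Insert 3 (step 7): P = [1, 2, 3] / [4, 6, 7] / [5];  Q = [1, 2, 4] / [3, 6, 7] / [5]
Final shape: (3, 3, 1).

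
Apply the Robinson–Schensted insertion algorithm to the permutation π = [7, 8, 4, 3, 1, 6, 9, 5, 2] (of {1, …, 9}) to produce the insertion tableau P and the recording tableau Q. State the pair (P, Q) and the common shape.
P = [1, 2, 9] / [3, 5] / [4, 6] / [7, 8];  Q = [1, 2, 7] / [3, 6] / [4, 8] / [5, 9];  common shape = (3, 2, 2, 2)

Row-insert the values π_1, π_2, … into P one at a time, bumping the leftmost entry strictly greater than the inserted value down to the next row. The recording tableau Q records, in position (i, j), the step at which that cell was added to P.
  Insert 7 (step 1): P = [7];  Q = [1]
  Insert 8 (step 2): P = [7, 8];  Q = [1, 2]
  Insert 4 (step 3): P = [4, 8] / [7];  Q = [1, 2] / [3]
  Insert 3 (step 4): P = [3, 8] / [4] / [7];  Q = [1, 2] / [3] / [4]
  Insert 1 (step 5): P = [1, 8] / [3] / [4] / [7];  Q = [1, 2] / [3] / [4] / [5]
  Insert 6 (step 6): P = [1, 6] / [3, 8] / [4] / [7];  Q = [1, 2] / [3, 6] / [4] / [5]
  Insert 9 (step 7): P = [1, 6, 9] / [3, 8] / [4] / [7];  Q = [1, 2, 7] / [3, 6] / [4] / [5]
  Insert 5 (step 8): P = [1, 5, 9] / [3, 6] / [4, 8] / [7];  Q = [1, 2, 7] / [3, 6] / [4, 8] / [5]
  Insert 2 (step 9): P = [1, 2, 9] / [3, 5] / [4, 6] / [7, 8];  Q = [1, 2, 7] / [3, 6] / [4, 8] / [5, 9]
Final shape: (3, 2, 2, 2).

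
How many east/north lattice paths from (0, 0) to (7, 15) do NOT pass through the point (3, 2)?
Number of paths = 146744

Total paths from (0, 0) to (7, 15): C(22, 7) = 170544. Paths through (3, 2): (paths (0, 0) → (3, 2)) × (paths (3, 2) → (7, 15)) = C(5, 3) · C(17, 4) = 10 · 2380 = 23800. Avoidance count = 170544 − 23800 = 146744.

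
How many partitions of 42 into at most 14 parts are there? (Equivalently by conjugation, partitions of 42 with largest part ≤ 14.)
p(42, parts ≤ 14) = 38797

Use the recurrence p(n, m) = p(n, m−1) + p(n−m, m): either the largest part is < m (count p(n, m−1)) or the largest part is exactly m (remove one copy of m, count p(n−m, m)). With p(0, ·) = 1 this gives p(42, parts ≤ 14) = 38797. (By conjugating Young diagrams, this also counts partitions of 42 into at most 14 parts.)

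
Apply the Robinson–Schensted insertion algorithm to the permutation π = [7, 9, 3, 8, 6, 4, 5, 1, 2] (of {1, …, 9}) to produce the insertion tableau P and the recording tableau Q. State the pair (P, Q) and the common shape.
P = [1, 2, 5] / [3, 4] / [6, 8] / [7] / [9];  Q = [1, 2, 7] / [3, 4] / [5, 9] / [6] / [8];  common shape = (3, 2, 2, 1, 1)

Row-insert the values π_1, π_2, … into P one at a time, bumping the leftmost entry strictly greater than the inserted value down to the next row. The recording tableau Q records, in position (i, j), the step at which that cell was added to P.
  Insert 7 (step 1): P = [7];  Q = [1]
  Insert 9 (step 2): P = [7, 9];  Q = [1, 2]
  Insert 3 (step 3): P = [3, 9] / [7];  Q = [1, 2] / [3]
  Insert 8 (step 4): P = [3, 8] / [7, 9];  Q = [1, 2] / [3, 4]
  Insert 6 (step 5): P = [3, 6] / [7, 8] / [9];  Q = [1, 2] / [3, 4] / [5]
  Insert 4 (step 6): P = [3, 4] / [6, 8] / [7] / [9];  Q = [1, 2] / [3, 4] / [5] / [6]
  Insert 5 (step 7): P = [3, 4, 5] / [6, 8] / [7] / [9];  Q = [1, 2, 7] / [3, 4] / [5] / [6]
  Insert 1 (step 8): P = [1, 4, 5] / [3, 8] / [6] / [7] / [9];  Q = [1, 2, 7] / [3, 4] / [5] / [6] / [8]
  Insert 2 (step 9): P = [1, 2, 5] / [3, 4] / [6, 8] / [7] / [9];  Q = [1, 2, 7] / [3, 4] / [5, 9] / [6] / [8]
Final shape: (3, 2, 2, 1, 1).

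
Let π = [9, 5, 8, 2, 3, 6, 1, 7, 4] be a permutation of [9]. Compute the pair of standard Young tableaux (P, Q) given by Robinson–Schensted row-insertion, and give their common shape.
P = [1, 3, 4, 7] / [2, 6] / [5, 8] / [9];  Q = [1, 3, 6, 8] / [2, 5] / [4, 9] / [7];  common shape = (4, 2, 2, 1)

Row-insert the values π_1, π_2, … into P one at a time, bumping the leftmost entry strictly greater than the inserted value down to the next row. The recording tableau Q records, in position (i, j), the step at which that cell was added to P.
  Insert 9 (step 1): P = [9];  Q = [1]
  Insert 5 (step 2): P = [5] / [9];  Q = [1] / [2]
  Insert 8 (step 3): P = [5, 8] / [9];  Q = [1, 3] / [2]
  Insert 2 (step 4): P = [2, 8] / [5] / [9];  Q = [1, 3] / [2] / [4]
  Insert 3 (step 5): P = [2, 3] / [5, 8] / [9];  Q = [1, 3] / [2, 5] / [4]
  Insert 6 (step 6): P = [2, 3, 6] / [5, 8] / [9];  Q = [1, 3, 6] / [2, 5] / [4]
  Insert 1 (step 7): P = [1, 3, 6] / [2, 8] / [5] / [9];  Q = [1, 3, 6] / [2, 5] / [4] / [7]
  Insert 7 (step 8): P = [1, 3, 6, 7] / [2, 8] / [5] / [9];  Q = [1, 3, 6, 8] / [2, 5] / [4] / [7]
  Insert 4 (step 9): P = [1, 3, 4, 7] / [2, 6] / [5, 8] / [9];  Q = [1, 3, 6, 8] / [2, 5] / [4, 9] / [7]
Final shape: (4, 2, 2, 1).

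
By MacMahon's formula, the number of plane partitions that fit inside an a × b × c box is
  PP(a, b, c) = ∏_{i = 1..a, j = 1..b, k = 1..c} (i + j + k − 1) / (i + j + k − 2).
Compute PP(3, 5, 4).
PP(3, 5, 4) = 116424

Evaluate the triple product over i = 1..3, j = 1..5, k = 1..4. The factors are (2/1) · (3/2) · (4/3) · (5/4) · (3/2) · (4/3) · (5/4) · (6/5) · … (60 factors total). The numerators and denominators telescope so the product is an integer; carrying out the multiplication exactly gives PP(3, 5, 4) = 116424.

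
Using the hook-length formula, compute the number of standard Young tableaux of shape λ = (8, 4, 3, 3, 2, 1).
# SYT of shape (8, 4, 3, 3, 2, 1) = 664734000

Hook-length formula: f^λ = n! / Π hook(c), product over all cells c of the Young diagram. For λ = (8, 4, 3, 3, 2, 1), n = 21 boxes. Hook lengths by row (left-to-right, top-to-bottom): [13, 11, 9, 6, 4, 3, 2, 1]; [8, 6, 4, 1]; [6, 4, 2]; [5, 3, 1]; [3, 1]; [1]. Product of hooks = 76859228160. So f^λ = 21! / 76859228160 = 51090942171709440000 / 76859228160 = 664734000.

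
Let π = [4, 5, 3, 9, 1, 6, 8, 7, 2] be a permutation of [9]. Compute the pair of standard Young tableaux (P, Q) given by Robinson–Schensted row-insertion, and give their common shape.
P = [1, 2, 6, 7] / [3, 5] / [4, 8] / [9];  Q = [1, 2, 4, 7] / [3, 6] / [5, 8] / [9];  common shape = (4, 2, 2, 1)

Row-insert the values π_1, π_2, … into P one at a time, bumping the leftmost entry strictly greater than the inserted value down to the next row. The recording tableau Q records, in position (i, j), the step at which that cell was added to P.
  Insert 4 (step 1): P = [4];  Q = [1]
  Insert 5 (step 2): P = [4, 5];  Q = [1, 2]
  Insert 3 (step 3): P = [3, 5] / [4];  Q = [1, 2] / [3]
  Insert 9 (step 4): P = [3, 5, 9] / [4];  Q = [1, 2, 4] / [3]
  Insert 1 (step 5): P = [1, 5, 9] / [3] / [4];  Q = [1, 2, 4] / [3] / [5]
  Insert 6 (step 6): P = [1, 5, 6] / [3, 9] / [4];  Q = [1, 2, 4] / [3, 6] / [5]
  Insert 8 (step 7): P = [1, 5, 6, 8] / [3, 9] / [4];  Q = [1, 2, 4, 7] / [3, 6] / [5]
  Insert 7 (step 8): P = [1, 5, 6, 7] / [3, 8] / [4, 9];  Q = [1, 2, 4, 7] / [3, 6] / [5, 8]
  Insert 2 (step 9): P = [1, 2, 6, 7] / [3, 5] / [4, 8] / [9];  Q = [1, 2, 4, 7] / [3, 6] / [5, 8] / [9]
Final shape: (4, 2, 2, 1).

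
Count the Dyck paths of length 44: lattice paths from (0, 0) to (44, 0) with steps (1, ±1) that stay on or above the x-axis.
C_22 = 91482563640

These Dyck paths are counted by the Catalan number C_n = (1/(n + 1)) · C(2n, n). For n = 22: C_22 = (1/23) · C(44, 22) = 2104098963720/23 = 91482563640.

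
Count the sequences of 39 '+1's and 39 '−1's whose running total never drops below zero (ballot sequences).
C_39 = 680425371729975800390

These ballot sequences are counted by the Catalan number C_n = (1/(n + 1)) · C(2n, n). For n = 39: C_39 = (1/40) · C(78, 39) = 27217014869199032015600/40 = 680425371729975800390.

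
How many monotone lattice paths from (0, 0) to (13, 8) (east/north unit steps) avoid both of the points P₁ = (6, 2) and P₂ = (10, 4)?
Number of paths = 135107

Inclusion–exclusion. Total paths: C(21, 13) = 203490. Through P₁: C(8, 6)·C(13, 7) = 48048. Through P₂: C(14, 10)·C(7, 3) = 35035. Since P₁ is strictly southwest of P₂, a monotone path through both must visit P₁ then P₂; paths through both = C(8, 6)·C(6, 4)·C(7, 3) = 14700. Avoid both = 203490 − 48048 − 35035 + 14700 = 135107.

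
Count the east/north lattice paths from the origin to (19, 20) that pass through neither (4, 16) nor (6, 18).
Number of paths = 68893404960

Inclusion–exclusion. Total paths: C(39, 19) = 68923264410. Through P₁: C(20, 4)·C(19, 15) = 18779220. Through P₂: C(24, 6)·C(15, 13) = 14132580. Since P₁ is strictly southwest of P₂, a monotone path through both must visit P₁ then P₂; paths through both = C(20, 4)·C(4, 2)·C(15, 13) = 3052350. Avoid both = 68923264410 − 18779220 − 14132580 + 3052350 = 68893404960.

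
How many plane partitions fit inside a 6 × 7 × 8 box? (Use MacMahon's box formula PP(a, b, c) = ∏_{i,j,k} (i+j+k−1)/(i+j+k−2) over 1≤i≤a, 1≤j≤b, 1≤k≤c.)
PP(6, 7, 8) = 19702998159210080

Evaluate the triple product over i = 1..6, j = 1..7, k = 1..8. The factors are (2/1) · (3/2) · (4/3) · (5/4) · (6/5) · (7/6) · (8/7) · (9/8) · … (336 factors total). The numerators and denominators telescope so the product is an integer; carrying out the multiplication exactly gives PP(6, 7, 8) = 19702998159210080.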